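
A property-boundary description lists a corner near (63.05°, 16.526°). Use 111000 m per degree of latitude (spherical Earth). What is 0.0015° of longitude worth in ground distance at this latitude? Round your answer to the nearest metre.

One degree of longitude here spans 111000 × cos 63.05° = 111000 × 0.4532 ≈ 50306.6 m; 0.0015° of that is 75.4599 m.

75 metres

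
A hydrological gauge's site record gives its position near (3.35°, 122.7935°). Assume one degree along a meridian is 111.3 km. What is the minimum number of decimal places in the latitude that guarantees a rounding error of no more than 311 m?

3 decimal places

One degree of latitude covers 111300 m.
With N decimal places the half-ulp bound is 0.5·10⁻ᴺ°, or 0.5·10⁻ᴺ × 111300 m on the ground.
Need 0.5 × 111300 × 10⁻ᴺ ≤ 311 → 10⁻ᴺ ≤ 5.588e-03, so N ≥ 2.25.
So 3 decimal places suffice (55.6 m); 2 would allow up to 556 m.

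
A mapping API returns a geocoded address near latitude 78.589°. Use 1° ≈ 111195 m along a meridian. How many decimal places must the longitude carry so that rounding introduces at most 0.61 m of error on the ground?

At 78.589° one degree of longitude covers 111195 × cos 78.589° ≈ 111195 × 0.1978 ≈ 21999.4 m.
Rounding to N decimal places gives at most 0.5 × 10⁻ᴺ degrees of error, i.e. 0.5 × 10⁻ᴺ × 21999.4 m.
Need 0.5 × 21999.4 × 10⁻ᴺ ≤ 0.61 → 10⁻ᴺ ≤ 5.546e-05, so N ≥ 4.26.
N = 4 would give 1.1 m (too coarse); N = 5 gives 0.11 m ≤ 0.61 m.

5 decimal places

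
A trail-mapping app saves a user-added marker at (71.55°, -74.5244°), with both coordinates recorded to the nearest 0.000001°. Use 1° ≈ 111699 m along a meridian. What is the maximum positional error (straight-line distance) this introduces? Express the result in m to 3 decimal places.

0.059 m

Rounding to 6 decimal places leaves each coordinate within ±5e-07° of the true value.
Latitude error → 5e-07 × 111699 = 0.0558495 m along the meridian.
East–west component at 71.55°: 5e-07° × 111699 × cos 71.55° ≈ 5e-07 × 35350.2 ≈ 0.0176751 m.
Worst case both components are at the extreme and orthogonal: √(0.0558495² + 0.0176751²) ≈ 0.0585796 m.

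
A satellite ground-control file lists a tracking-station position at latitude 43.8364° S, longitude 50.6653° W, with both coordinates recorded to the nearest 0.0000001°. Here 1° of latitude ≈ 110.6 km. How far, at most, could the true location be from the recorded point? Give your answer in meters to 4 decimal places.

Rounding to 7 decimal places leaves each coordinate within ±5e-08° of the true value.
North–south component: 5e-08° × 110600 = 0.00553 m.
Longitude error → 5e-08 × 110600 × cos 43.8364° = 5e-08 × 110600 × 0.7213 ≈ 0.0039889 m.
Worst case both components are at the extreme and orthogonal: √(0.00553² + 0.0039889²) ≈ 0.00681852 m.

0.0068 meters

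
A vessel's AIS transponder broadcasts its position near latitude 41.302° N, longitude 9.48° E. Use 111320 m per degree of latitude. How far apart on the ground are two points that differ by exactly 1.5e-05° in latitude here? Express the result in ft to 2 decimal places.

5.48 ft

1.5e-05° × 111320 m/° = 1.6698 m.
In feet: 1.6698 m ÷ 0.3048 ≈ 5.4783 ft.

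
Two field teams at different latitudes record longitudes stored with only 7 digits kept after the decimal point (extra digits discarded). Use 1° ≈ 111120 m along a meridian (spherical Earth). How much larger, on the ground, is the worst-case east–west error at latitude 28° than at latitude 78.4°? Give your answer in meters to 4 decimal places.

0.0076 meters

Truncating at 7 decimal places can drop up to a full unit in the last place, so the longitude may be off by as much as 1e-07°.
Error at 28° = 1e-07° × 111120 × cos 28° ≈ 0.011112 × 0.8829 = 0.0098113 m.
At 78.4°: 1e-07° × 111120 × cos 78.4° = 1e-07 × 111120 × 0.2011 ≈ 0.0022344 m.
So the lower-latitude error exceeds the higher by 0.0098113 − 0.0022344 = 0.0075769 m.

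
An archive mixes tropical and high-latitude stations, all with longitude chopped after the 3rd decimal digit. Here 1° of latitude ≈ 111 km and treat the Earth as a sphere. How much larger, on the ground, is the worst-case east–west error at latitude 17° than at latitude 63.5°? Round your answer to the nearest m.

Truncating at 3 decimal places can drop up to a full unit in the last place, so the longitude may be off by as much as 0.001°.
Error at 17° = 0.001° × 111000 × cos 17° ≈ 111 × 0.9563 = 106.15 m.
Error at 63.5° = 0.001° × 111000 × cos 63.5° ≈ 111 × 0.4462 = 49.528 m.
So the lower-latitude error exceeds the higher by 106.15 − 49.528 = 56.622 m.

57 m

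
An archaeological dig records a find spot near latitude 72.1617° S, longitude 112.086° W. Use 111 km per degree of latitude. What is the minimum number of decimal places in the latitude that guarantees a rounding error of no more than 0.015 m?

7

One degree of latitude covers 111000 m.
N decimal places → at most half a unit in the last place, 0.5 × 10⁻ᴺ° = 111000/2 × 10⁻ᴺ m.
Setting 55500 × 10⁻ᴺ ≤ 0.015 gives 10ᴺ ≥ 3.7e+06, i.e. N ≥ 6.57.
So 7 decimal places suffice (0.00555 m); 6 would allow up to 0.0555 m.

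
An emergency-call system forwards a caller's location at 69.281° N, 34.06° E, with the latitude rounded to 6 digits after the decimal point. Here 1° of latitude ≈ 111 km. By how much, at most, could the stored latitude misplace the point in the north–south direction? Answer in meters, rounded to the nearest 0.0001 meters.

Rounding to 6 decimal places leaves the latitude within ±5e-07° of the true value.
North–south distance: 5e-07° × 111000 m/° = 0.0555 m.

0.0555 meters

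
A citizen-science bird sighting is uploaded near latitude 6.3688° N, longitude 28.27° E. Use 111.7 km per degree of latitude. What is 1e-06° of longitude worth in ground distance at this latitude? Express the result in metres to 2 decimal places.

1e-06° of longitude at 6.3688° is 1e-06 × 111700 × cos 6.3688° ≈ 1e-06 × 111011 = 0.111011 m.

0.11 metres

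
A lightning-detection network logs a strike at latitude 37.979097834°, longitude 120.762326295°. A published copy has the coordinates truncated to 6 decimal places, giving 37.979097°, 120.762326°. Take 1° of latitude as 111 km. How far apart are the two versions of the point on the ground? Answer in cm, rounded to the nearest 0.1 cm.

The latitude changed by +0.000000834° and the longitude by +0.000000295°.
North–south shift: 0.000000834 × 111000 = 0.092574 m.
E–W at 37.9791°: 0.000000295° × 111000 × cos 37.9791° = 0.000000295 × 111000 × 0.7882 ≈ 0.0258108 m.
Distance: √(0.092574² + 0.0258108²) ≈ 0.0961048 m.
That is 0.0961048 m = 9.6105 cm.

9.6 cm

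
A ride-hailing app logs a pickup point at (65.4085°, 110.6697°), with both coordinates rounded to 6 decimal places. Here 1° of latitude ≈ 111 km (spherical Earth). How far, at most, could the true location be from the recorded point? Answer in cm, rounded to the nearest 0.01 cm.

6.01 cm

Rounding to 6 decimal places leaves each coordinate within ±5e-07° of the true value.
North–south component: 5e-07° × 111000 = 0.0555 m.
East–west component at 65.4085°: 5e-07° × 111000 × cos 65.4085° ≈ 5e-07 × 46192.2 ≈ 0.0230961 m.
Worst case both components are at the extreme and orthogonal: √(0.0555² + 0.0230961²) ≈ 0.0601139 m.
That is 0.0601139 m = 6.0114 cm.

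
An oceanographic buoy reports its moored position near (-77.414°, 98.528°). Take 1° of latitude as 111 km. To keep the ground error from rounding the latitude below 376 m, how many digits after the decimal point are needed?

One degree of latitude covers 111000 m.
Rounding to N decimal places gives at most 0.5 × 10⁻ᴺ degrees of error, i.e. 0.5 × 10⁻ᴺ × 111000 m.
Need 0.5 × 111000 × 10⁻ᴺ ≤ 376 → 10⁻ᴺ ≤ 6.775e-03, so N ≥ 2.17.
At 2 places the error can reach 555 m, but 3 places keeps it to 55.5 m.

3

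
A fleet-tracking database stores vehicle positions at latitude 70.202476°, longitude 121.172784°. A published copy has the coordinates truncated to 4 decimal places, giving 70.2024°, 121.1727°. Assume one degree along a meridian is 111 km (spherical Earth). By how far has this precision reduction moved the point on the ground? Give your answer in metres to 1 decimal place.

Δlat = 70.202476 − 70.2024 = +0.000076°; Δlon = 121.172784 − 121.1727 = +0.000084°.
North–south shift: 0.000076 × 111000 = 8.436 m.
E–W at 70.2024°: 0.000084° × 111000 × cos 70.2024° = 0.000084 × 111000 × 0.3387 ≈ 3.15802 m.
Hypotenuse of the two orthogonal shifts: √(8.436² + 3.15802²) = 9.00773 m.

9.0 metres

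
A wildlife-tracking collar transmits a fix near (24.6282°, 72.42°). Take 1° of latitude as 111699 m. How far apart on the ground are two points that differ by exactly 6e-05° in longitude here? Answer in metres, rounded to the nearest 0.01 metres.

6e-05° of longitude at 24.6282° is 6e-05 × 111699 × cos 24.6282° ≈ 6e-05 × 101538 = 6.09227 m.

6.09 metres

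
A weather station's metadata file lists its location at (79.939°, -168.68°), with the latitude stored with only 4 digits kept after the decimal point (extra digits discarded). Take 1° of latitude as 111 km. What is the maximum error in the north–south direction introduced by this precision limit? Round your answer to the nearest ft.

Truncating at 4 decimal places can drop up to a full unit in the last place, so the latitude may be off by as much as 0.0001°.
North–south distance: 0.0001° × 111000 m/° = 11.1 m.
Converting: 11.1 m × 3.2808 ft/m ≈ 36.417 ft.

36 ft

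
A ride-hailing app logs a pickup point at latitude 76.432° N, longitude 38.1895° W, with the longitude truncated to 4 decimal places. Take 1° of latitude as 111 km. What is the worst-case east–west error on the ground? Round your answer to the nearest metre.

3 metres

Truncating at 4 decimal places can drop up to a full unit in the last place, so the longitude may be off by as much as 0.0001°.
One degree of longitude at 76.432° is 111000 × cos 76.432° ≈ 111000 × 0.2346 = 26040.5 m.
Maximum E–W displacement: 0.0001 × 26040.5 = 2.60405 m.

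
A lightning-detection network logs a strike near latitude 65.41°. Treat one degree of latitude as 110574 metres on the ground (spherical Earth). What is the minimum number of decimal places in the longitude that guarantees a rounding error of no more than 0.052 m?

At 65.41° one degree of longitude covers 110574 × cos 65.41° ≈ 110574 × 0.4161 ≈ 46012.3 m.
Rounding to N decimal places gives at most 0.5 × 10⁻ᴺ degrees of error, i.e. 0.5 × 10⁻ᴺ × 46012.3 m.
Setting 23006.1 × 10⁻ᴺ ≤ 0.052 gives 10ᴺ ≥ 4.424e+05, i.e. N ≥ 5.65.
At 5 places the error can reach 0.23 m, but 6 places keeps it to 0.023 m.

6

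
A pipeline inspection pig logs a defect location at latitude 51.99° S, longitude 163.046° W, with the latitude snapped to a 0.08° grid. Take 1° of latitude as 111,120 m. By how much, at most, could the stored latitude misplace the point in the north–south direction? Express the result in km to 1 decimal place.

With a 0.08° grid the true value lies within half a step, ±0.08°/2 = ±0.04°, of the stored one.
So the N–S error is at most 0.04 × 111120 = 4444.8 m.
That is 4444.8 m = 4.4448 km.

4.4 km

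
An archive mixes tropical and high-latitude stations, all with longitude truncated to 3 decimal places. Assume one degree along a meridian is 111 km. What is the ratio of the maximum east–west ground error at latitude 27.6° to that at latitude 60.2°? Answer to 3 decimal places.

Truncating at 3 decimal places can drop up to a full unit in the last place, so the longitude may be off by as much as 0.001°.
At 27.6°: 0.001° × 111000 × cos 27.6° = 0.001 × 111000 × 0.8862 ≈ 98.369 m.
At 60.2°: 0.001° × 111000 × cos 60.2° = 0.001 × 111000 × 0.4970 ≈ 55.164 m.
The ratio reduces to cos 27.6° / cos 60.2° = 0.8862/0.4970 ≈ 1.7832.

1.783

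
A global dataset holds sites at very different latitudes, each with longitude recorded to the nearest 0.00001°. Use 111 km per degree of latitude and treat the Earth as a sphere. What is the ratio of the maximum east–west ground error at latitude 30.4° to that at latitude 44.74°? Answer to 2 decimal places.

1.21

Rounding to 5 decimal places leaves the longitude within ±5e-06° of the true value.
At 30.4°: 5e-06° × 111000 × cos 30.4° = 5e-06 × 111000 × 0.8625 ≈ 0.4787 m.
Error at 44.74° = 5e-06° × 111000 × cos 44.74° ≈ 0.555 × 0.7103 = 0.39422 m.
Ratio: 0.4787 / 0.39422 = cos 30.4° / cos 44.74° ≈ 1.2143.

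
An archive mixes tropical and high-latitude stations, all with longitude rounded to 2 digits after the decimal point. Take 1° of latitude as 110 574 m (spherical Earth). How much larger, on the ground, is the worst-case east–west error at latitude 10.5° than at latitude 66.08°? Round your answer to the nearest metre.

Rounding to 2 decimal places leaves the longitude within ±0.005° of the true value.
At 10.5°: 0.005° × 110574 × cos 10.5° = 0.005 × 110574 × 0.9833 ≈ 543.61 m.
Error at 66.08° = 0.005° × 110574 × cos 66.08° ≈ 552.87 × 0.4055 = 224.17 m.
Difference: 543.61 − 224.17 = 319.45 m.

319 metres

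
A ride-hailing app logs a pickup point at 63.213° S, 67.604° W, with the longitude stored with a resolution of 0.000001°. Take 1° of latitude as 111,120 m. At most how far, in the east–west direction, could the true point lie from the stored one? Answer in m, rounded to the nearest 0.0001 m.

With a 0.000001° grid the true value lies within half a step, ±0.000001°/2 = ±5e-07°, of the stored one.
Parallels shrink by cos φ, so at 63.213° a degree of longitude is 111120 × 0.4507 ≈ 50079 m.
East–west error: 5e-07° × 50079 m/° ≈ 0.0250395 m.

0.0250 m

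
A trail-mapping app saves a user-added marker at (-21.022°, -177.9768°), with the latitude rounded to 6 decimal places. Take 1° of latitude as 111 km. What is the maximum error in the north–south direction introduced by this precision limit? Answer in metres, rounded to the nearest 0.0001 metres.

Rounding to 6 decimal places leaves the latitude within ±5e-07° of the true value.
So the N–S error is at most 5e-07 × 111000 = 0.0555 m.

0.0555 metres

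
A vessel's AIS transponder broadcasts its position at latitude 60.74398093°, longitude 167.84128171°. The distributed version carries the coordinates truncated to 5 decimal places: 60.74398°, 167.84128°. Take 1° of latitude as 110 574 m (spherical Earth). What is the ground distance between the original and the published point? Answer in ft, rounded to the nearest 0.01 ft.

Δlat = 60.74398093 − 60.74398 = +0.00000093°; Δlon = 167.84128171 − 167.84128 = +0.00000171°.
North–south shift: 0.00000093 × 110574 = 0.102834 m.
East–west at this latitude: 0.00000171° × 110574 × cos 60.744° ≈ 0.00000171 × 54038.9 = 0.0924066 m.
Combined displacement = (0.102834² + 0.0924066²)^½ ≈ 0.138253 m.
In feet: 0.138253 m ÷ 0.3048 ≈ 0.45358 ft.

0.45 ft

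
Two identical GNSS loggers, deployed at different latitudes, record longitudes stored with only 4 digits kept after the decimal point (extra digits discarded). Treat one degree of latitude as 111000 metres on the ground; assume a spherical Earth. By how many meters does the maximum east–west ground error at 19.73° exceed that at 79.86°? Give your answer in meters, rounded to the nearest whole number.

8 meters

Truncating at 4 decimal places can drop up to a full unit in the last place, so the longitude may be off by as much as 0.0001°.
Error at 19.73° = 0.0001° × 111000 × cos 19.73° ≈ 11.1 × 0.9413 = 10.448 m.
At 79.86°: 0.0001° × 111000 × cos 79.86° = 0.0001 × 111000 × 0.1761 ≈ 1.9542 m.
So the lower-latitude error exceeds the higher by 10.448 − 1.9542 = 8.4942 m.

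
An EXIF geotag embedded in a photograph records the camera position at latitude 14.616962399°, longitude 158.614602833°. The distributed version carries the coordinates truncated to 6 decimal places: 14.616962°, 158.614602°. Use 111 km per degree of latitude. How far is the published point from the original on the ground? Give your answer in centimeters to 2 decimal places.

9.98 centimeters

The latitude changed by +0.000000399° and the longitude by +0.000000833°.
N–S: 0.000000399° × 111000 m/° = 0.044289 m.
E–W at 14.617°: 0.000000833° × 111000 × cos 14.617° = 0.000000833 × 111000 × 0.9676 ≈ 0.0894704 m.
Combined displacement = (0.044289² + 0.0894704²)^½ ≈ 0.0998322 m.
That is 0.0998322 m = 9.9832 cm.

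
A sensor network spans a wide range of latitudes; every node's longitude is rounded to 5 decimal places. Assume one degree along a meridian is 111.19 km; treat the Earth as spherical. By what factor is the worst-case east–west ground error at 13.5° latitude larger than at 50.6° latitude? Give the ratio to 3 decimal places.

1.532

Rounding to 5 decimal places leaves the longitude within ±5e-06° of the true value.
At 13.5°: 5e-06° × 111190 × cos 13.5° = 5e-06 × 111190 × 0.9724 ≈ 0.54059 m.
Error at 50.6° = 5e-06° × 111190 × cos 50.6° ≈ 0.55595 × 0.6347 = 0.35288 m.
Ratio: 0.54059 / 0.35288 = cos 13.5° / cos 50.6° ≈ 1.5319.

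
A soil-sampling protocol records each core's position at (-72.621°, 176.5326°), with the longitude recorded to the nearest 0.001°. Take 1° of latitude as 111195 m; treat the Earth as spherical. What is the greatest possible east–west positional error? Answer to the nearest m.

Rounding to 3 decimal places leaves the longitude within ±0.0005° of the true value.
One degree of longitude at 72.621° is 111195 × cos 72.621° ≈ 111195 × 0.2987 = 33212.9 m.
So at most 0.0005° × 33212.9 ≈ 16.6065 m east–west.

17 m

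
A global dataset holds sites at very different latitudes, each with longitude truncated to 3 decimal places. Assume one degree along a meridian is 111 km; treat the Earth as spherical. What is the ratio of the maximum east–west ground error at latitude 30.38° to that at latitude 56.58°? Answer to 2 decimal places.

1.57

Truncating at 3 decimal places can drop up to a full unit in the last place, so the longitude may be off by as much as 0.001°.
At 30.38°: 0.001° × 111000 × cos 30.38° = 0.001 × 111000 × 0.8627 ≈ 95.759 m.
At 56.58°: 0.001° × 111000 × cos 56.58° = 0.001 × 111000 × 0.5508 ≈ 61.136 m.
The ratio reduces to cos 30.38° / cos 56.58° = 0.8627/0.5508 ≈ 1.5663.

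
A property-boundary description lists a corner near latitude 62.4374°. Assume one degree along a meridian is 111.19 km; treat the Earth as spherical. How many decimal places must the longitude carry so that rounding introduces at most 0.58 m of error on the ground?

At 62.4374° one degree of longitude covers 111190 × cos 62.4374° ≈ 111190 × 0.4627 ≈ 51449.6 m.
With N decimal places the half-ulp bound is 0.5·10⁻ᴺ°, or 0.5·10⁻ᴺ × 51449.6 m on the ground.
Setting 25724.8 × 10⁻ᴺ ≤ 0.58 gives 10ᴺ ≥ 4.435e+04, i.e. N ≥ 4.65.
N = 4 would give 2.57 m (too coarse); N = 5 gives 0.257 m ≤ 0.58 m.

5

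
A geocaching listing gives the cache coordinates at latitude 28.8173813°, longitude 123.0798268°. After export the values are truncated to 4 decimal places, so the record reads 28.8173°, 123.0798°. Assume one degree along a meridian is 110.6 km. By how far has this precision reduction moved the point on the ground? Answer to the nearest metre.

9 metres

The latitude changed by +0.0000813° and the longitude by +0.0000268°.
North–south shift: 0.0000813 × 110600 = 8.99178 m.
E–W at 28.8173°: 0.0000268° × 110600 × cos 28.8173° = 0.0000268 × 110600 × 0.8762 ≈ 2.59701 m.
Distance: √(8.99178² + 2.59701²) ≈ 9.3593 m.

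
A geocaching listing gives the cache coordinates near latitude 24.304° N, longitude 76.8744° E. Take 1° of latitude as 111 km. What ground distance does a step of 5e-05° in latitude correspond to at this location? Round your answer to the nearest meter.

5e-05° × 111000 m/° = 5.55 m.

6 meters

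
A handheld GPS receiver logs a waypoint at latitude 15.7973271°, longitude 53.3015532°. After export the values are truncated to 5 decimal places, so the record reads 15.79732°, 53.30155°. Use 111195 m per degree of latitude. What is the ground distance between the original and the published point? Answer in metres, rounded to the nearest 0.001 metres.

Δlat = 15.7973271 − 15.79732 = +0.0000071°; Δlon = 53.3015532 − 53.30155 = +0.0000032°.
N–S: 0.0000071° × 111195 m/° = 0.789485 m.
East–west at this latitude: 0.0000032° × 111195 × cos 15.7973° ≈ 0.0000032 × 106995 = 0.342385 m.
Combined displacement = (0.789485² + 0.342385²)^½ ≈ 0.860531 m.

0.861 metres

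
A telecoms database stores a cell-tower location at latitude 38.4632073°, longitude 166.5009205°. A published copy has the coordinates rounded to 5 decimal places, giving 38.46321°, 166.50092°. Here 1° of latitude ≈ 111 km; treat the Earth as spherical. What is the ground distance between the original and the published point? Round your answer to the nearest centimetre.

30 centimetres

Δlat = 38.4632073 − 38.46321 = -0.0000027°; Δlon = 166.5009205 − 166.50092 = +0.0000005°.
N–S: -0.0000027° × 111000 m/° = -0.2997 m.
East–west at this latitude: 0.0000005° × 111000 × cos 38.4632° ≈ 0.0000005 × 86913.9 = 0.0434569 m.
Distance: √(0.2997² + 0.0434569²) ≈ 0.302834 m.
That is 0.302834 m = 30.283 cm.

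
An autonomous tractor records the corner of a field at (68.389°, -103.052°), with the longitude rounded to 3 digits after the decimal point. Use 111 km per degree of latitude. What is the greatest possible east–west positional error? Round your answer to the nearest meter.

20 meters

Rounding to 3 decimal places leaves the longitude within ±0.0005° of the true value.
At latitude 68.389° a degree of longitude spans 111000 m × cos 68.389° = 111000 × 0.3683 ≈ 40881.6 m.
Maximum E–W displacement: 0.0005 × 40881.6 = 20.4408 m.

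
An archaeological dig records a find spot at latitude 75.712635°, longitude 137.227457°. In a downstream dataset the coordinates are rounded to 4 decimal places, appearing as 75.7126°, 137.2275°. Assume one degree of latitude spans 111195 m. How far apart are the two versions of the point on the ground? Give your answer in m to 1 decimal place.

4.1 m

Δlat = 75.712635 − 75.7126 = +0.000035°; Δlon = 137.227457 − 137.2275 = -0.000043°.
North–south shift: 0.000035 × 111195 = 3.89183 m.
E–W at 75.7126°: -0.000043° × 111195 × cos 75.7126° = -0.000043 × 111195 × 0.2468 ≈ -1.17998 m.
Combined displacement = (3.89183² + 1.17998²)^½ ≈ 4.06677 m.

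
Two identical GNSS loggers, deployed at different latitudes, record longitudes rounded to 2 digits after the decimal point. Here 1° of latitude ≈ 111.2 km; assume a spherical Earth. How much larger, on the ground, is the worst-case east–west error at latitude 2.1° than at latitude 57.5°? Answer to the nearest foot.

Rounding to 2 decimal places leaves the longitude within ±0.005° of the true value.
At 2.1°: 0.005° × 111200 × cos 2.1° = 0.005 × 111200 × 0.9993 ≈ 555.63 m.
At 57.5°: 0.005° × 111200 × cos 57.5° = 0.005 × 111200 × 0.5373 ≈ 298.74 m.
Difference: 555.63 − 298.74 = 256.89 m.
In feet: 256.888 m ÷ 0.3048 ≈ 842.81 ft.

843 feet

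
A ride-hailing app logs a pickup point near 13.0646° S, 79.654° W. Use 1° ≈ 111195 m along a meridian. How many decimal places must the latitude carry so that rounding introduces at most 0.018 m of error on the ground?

7 decimal places

One degree of latitude covers 111195 m.
N decimal places → at most half a unit in the last place, 0.5 × 10⁻ᴺ° = 111195/2 × 10⁻ᴺ m.
Setting 55597.5 × 10⁻ᴺ ≤ 0.018 gives 10ᴺ ≥ 3.089e+06, i.e. N ≥ 6.49.
N = 6 would give 0.0556 m (too coarse); N = 7 gives 0.00556 m ≤ 0.018 m.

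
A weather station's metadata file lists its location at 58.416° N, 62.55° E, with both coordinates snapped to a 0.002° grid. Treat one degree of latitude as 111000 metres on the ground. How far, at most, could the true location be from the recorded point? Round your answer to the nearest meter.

125 meters

With a 0.002° grid the true value lies within half a step, ±0.002°/2 = ±0.001°, of the stored one.
North–south component: 0.001° × 111000 = 111 m.
East–west component at 58.416°: 0.001° × 111000 × cos 58.416° ≈ 0.001 × 58136 ≈ 58.136 m.
Combining orthogonally: (111² + 58.136²)^½ ≈ 125.303 m.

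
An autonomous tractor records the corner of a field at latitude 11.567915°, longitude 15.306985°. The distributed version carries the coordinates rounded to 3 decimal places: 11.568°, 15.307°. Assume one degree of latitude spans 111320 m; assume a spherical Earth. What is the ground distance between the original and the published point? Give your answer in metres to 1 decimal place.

9.6 metres

The latitude changed by -0.000085° and the longitude by -0.000015°.
N–S: -0.000085° × 111320 m/° = -9.4622 m.
E–W at 11.568°: -0.000015° × 111320 × cos 11.568° = -0.000015 × 111320 × 0.9797 ≈ -1.63588 m.
Hypotenuse of the two orthogonal shifts: √(9.4622² + 1.63588²) = 9.60257 m.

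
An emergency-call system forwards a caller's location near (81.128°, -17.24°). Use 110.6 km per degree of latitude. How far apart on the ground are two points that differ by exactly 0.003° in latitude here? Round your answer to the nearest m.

0.003° × 110600 m/° = 331.8 m.

332 m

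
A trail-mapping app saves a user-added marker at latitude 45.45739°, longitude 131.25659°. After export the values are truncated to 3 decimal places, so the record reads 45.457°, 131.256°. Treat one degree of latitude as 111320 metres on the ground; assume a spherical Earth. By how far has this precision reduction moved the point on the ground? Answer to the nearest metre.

Δlat = 45.45739 − 45.457 = +0.00039°; Δlon = 131.25659 − 131.256 = +0.00059°.
N–S: 0.00039° × 111320 m/° = 43.4148 m.
East–west at this latitude: 0.00059° × 111320 × cos 45.457° ≈ 0.00059 × 78084.8 = 46.07 m.
Hypotenuse of the two orthogonal shifts: √(43.4148² + 46.07²) = 63.3032 m.

63 metres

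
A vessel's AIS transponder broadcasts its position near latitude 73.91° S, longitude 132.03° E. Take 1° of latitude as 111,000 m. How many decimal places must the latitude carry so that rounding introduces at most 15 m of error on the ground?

4 decimal places

One degree of latitude covers 111000 m.
N decimal places → at most half a unit in the last place, 0.5 × 10⁻ᴺ° = 111000/2 × 10⁻ᴺ m.
Need 0.5 × 111000 × 10⁻ᴺ ≤ 15 → 10⁻ᴺ ≤ 2.703e-04, so N ≥ 3.57.
So 4 decimal places suffice (5.55 m); 3 would allow up to 55.5 m.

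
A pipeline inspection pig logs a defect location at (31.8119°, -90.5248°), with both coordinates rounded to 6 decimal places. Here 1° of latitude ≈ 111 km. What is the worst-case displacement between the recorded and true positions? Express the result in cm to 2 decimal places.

7.28 cm

Rounding to 6 decimal places leaves each coordinate within ±5e-07° of the true value.
Latitude error → 5e-07 × 111000 = 0.0555 m along the meridian.
Longitude error → 5e-07 × 111000 × cos 31.8119° = 5e-07 × 111000 × 0.8498 ≈ 0.047163 m.
Combining orthogonally: (0.0555² + 0.047163²)^½ ≈ 0.0728327 m.
That is 0.0728327 m = 7.2833 cm.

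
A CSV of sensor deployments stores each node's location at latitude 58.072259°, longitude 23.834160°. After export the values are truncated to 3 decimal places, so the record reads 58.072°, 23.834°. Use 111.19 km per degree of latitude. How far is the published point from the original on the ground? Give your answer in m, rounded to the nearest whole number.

30 m

The latitude changed by +0.000259° and the longitude by +0.000160°.
North–south shift: 0.000259 × 111190 = 28.7982 m.
East–west at this latitude: 0.000160° × 111190 × cos 58.072° ≈ 0.000160 × 58803.2 = 9.40851 m.
Distance: √(28.7982² + 9.40851²) ≈ 30.2962 m.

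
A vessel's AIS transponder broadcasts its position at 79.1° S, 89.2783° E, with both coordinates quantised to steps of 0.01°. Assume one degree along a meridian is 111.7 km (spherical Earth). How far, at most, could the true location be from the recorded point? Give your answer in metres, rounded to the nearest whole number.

568 metres

With a 0.01° grid the true value lies within half a step, ±0.01°/2 = ±0.005°, of the stored one.
North–south component: 0.005° × 111700 = 558.5 m.
East–west component at 79.1°: 0.005° × 111700 × cos 79.1° ≈ 0.005 × 21122 ≈ 105.61 m.
Worst case both components are at the extreme and orthogonal: √(558.5² + 105.61²) ≈ 568.397 m.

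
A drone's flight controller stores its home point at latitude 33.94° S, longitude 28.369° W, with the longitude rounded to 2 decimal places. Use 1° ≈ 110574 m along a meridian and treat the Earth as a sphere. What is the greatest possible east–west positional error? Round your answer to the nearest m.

Rounding to 2 decimal places leaves the longitude within ±0.005° of the true value.
One degree of longitude at 33.94° is 110574 × cos 33.94° ≈ 110574 × 0.8296 = 91734.7 m.
So at most 0.005° × 91734.7 ≈ 458.674 m east–west.

459 m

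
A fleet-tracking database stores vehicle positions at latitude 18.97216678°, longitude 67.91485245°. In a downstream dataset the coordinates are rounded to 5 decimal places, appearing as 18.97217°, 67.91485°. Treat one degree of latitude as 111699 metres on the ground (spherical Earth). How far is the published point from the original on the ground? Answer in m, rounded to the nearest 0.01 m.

0.44 m

The latitude changed by -0.00000322° and the longitude by +0.00000245°.
N–S: -0.00000322° × 111699 m/° = -0.359671 m.
East–west at this latitude: 0.00000245° × 111699 × cos 18.9722° ≈ 0.00000245 × 105631 = 0.258796 m.
Distance: √(0.359671² + 0.258796²) ≈ 0.443101 m.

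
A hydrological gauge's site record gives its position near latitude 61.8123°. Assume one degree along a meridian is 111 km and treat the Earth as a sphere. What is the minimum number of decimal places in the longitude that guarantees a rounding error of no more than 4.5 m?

At 61.8123° one degree of longitude covers 111000 × cos 61.8123° ≈ 111000 × 0.4724 ≈ 52432.1 m.
N decimal places → at most half a unit in the last place, 0.5 × 10⁻ᴺ° = 52432.1/2 × 10⁻ᴺ m.
Setting 26216.1 × 10⁻ᴺ ≤ 4.5 gives 10ᴺ ≥ 5826, i.e. N ≥ 3.77.
N = 3 would give 26.2 m (too coarse); N = 4 gives 2.62 m ≤ 4.5 m.

4 decimal places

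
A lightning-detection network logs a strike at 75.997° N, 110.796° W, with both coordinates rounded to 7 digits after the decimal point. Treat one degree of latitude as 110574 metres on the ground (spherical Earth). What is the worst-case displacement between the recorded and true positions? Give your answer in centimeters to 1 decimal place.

Rounding to 7 decimal places leaves each coordinate within ±5e-08° of the true value.
North–south component: 5e-08° × 110574 = 0.0055287 m.
E–W at 75.997°: 5e-08° × 110574 × cos 75.997° = 5e-08 × 110574 × 0.2420 ≈ 0.00133779 m.
The two errors are perpendicular, so the maximum displacement is √(0.0055287² + 0.00133779²) ≈ 0.00568825 m.
That is 0.00568825 m = 0.56883 cm.

0.6 centimeters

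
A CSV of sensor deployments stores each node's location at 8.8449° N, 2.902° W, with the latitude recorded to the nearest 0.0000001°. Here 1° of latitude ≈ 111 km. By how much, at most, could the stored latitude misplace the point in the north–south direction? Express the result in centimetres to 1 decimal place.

0.6 centimetres

Rounding to 7 decimal places leaves the latitude within ±5e-08° of the true value.
Along the meridian that is 5e-08° × 111000 m/° = 0.00555 m.
That is 0.00555 m = 0.555 cm.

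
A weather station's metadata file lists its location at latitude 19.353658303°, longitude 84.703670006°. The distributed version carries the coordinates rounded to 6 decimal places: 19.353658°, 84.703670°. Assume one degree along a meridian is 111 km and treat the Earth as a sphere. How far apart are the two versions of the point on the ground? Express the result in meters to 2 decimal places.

0.03 meters

The latitude changed by +0.000000303° and the longitude by +0.000000006°.
N–S: 0.000000303° × 111000 m/° = 0.033633 m.
East–west at this latitude: 0.000000006° × 111000 × cos 19.3537° ≈ 0.000000006 × 104728 = 0.000628364 m.
Distance: √(0.033633² + 0.000628364²) ≈ 0.0336389 m.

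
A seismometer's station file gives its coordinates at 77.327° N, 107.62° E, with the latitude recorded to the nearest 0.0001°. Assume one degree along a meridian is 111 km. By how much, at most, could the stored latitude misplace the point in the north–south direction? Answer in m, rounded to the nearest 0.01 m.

Rounding to 4 decimal places leaves the latitude within ±5e-05° of the true value.
North–south distance: 5e-05° × 111000 m/° = 5.55 m.

5.55 m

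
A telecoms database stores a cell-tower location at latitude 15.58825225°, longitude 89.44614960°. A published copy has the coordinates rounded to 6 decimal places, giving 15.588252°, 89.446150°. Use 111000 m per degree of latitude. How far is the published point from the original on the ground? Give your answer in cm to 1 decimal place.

Δlat = 15.58825225 − 15.588252 = +0.00000025°; Δlon = 89.44614960 − 89.446150 = -0.00000040°.
North–south shift: 0.00000025 × 111000 = 0.02775 m.
E–W at 15.5883°: -0.00000040° × 111000 × cos 15.5883° = -0.00000040 × 111000 × 0.9632 ≈ -0.0427669 m.
Hypotenuse of the two orthogonal shifts: √(0.02775² + 0.0427669²) = 0.050981 m.
That is 0.050981 m = 5.0981 cm.

5.1 cm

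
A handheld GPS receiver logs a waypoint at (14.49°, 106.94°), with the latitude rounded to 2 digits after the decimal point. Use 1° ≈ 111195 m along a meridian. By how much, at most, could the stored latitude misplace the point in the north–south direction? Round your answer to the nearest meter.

556 meters

Rounding to 2 decimal places leaves the latitude within ±0.005° of the true value.
Along the meridian that is 0.005° × 111195 m/° = 555.975 m.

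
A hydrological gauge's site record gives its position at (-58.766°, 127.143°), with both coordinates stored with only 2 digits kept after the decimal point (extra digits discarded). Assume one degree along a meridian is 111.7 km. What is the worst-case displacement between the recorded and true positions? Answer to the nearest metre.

Truncating at 2 decimal places can drop up to a full unit in the last place, so each coordinate may be off by as much as 0.01°.
Latitude error → 0.01 × 111700 = 1117 m along the meridian.
E–W at 58.766°: 0.01° × 111700 × cos 58.766° = 0.01 × 111700 × 0.5185 ≈ 579.203 m.
Worst case both components are at the extreme and orthogonal: √(1117² + 579.203²) ≈ 1258.24 m.

1258 metres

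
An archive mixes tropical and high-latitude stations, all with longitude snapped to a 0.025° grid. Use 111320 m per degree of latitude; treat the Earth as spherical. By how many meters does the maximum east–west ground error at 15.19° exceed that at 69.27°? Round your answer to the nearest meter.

With a 0.025° grid the true value lies within half a step, ±0.025°/2 = ±0.0125°, of the stored one.
At 15.19°: 0.0125° × 111320 × cos 15.19° = 0.0125 × 111320 × 0.9651 ≈ 1342.9 m.
Error at 69.27° = 0.0125° × 111320 × cos 69.27° ≈ 1391.5 × 0.3540 = 492.54 m.
So the lower-latitude error exceeds the higher by 1342.9 − 492.54 = 850.34 m.

850 meters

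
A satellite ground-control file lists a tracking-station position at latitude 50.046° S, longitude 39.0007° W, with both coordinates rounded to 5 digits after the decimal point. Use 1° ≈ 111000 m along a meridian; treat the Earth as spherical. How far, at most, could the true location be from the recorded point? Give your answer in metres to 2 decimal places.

0.66 metres

Rounding to 5 decimal places leaves each coordinate within ±5e-06° of the true value.
North–south component: 5e-06° × 111000 = 0.555 m.
Longitude error → 5e-06 × 111000 × cos 50.046° = 5e-06 × 111000 × 0.6422 ≈ 0.356406 m.
Worst case both components are at the extreme and orthogonal: √(0.555² + 0.356406²) ≈ 0.659583 m.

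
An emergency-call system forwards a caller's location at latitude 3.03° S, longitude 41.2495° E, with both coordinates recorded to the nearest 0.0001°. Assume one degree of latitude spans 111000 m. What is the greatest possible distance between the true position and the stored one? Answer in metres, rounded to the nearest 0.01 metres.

7.84 metres

Rounding to 4 decimal places leaves each coordinate within ±5e-05° of the true value.
N–S: 5e-05° × 111000 m/° = 5.55 m.
East–west component at 3.03°: 5e-05° × 111000 × cos 3.03° ≈ 5e-05 × 110845 ≈ 5.54224 m.
The two errors are perpendicular, so the maximum displacement is √(5.55² + 5.54224²) ≈ 7.8434 m.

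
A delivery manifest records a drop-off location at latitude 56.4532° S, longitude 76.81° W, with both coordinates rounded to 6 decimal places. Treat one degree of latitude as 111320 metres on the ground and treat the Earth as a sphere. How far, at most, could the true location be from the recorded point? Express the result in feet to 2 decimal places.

0.21 feet

Rounding to 6 decimal places leaves each coordinate within ±5e-07° of the true value.
North–south component: 5e-07° × 111320 = 0.05566 m.
East–west component at 56.4532°: 5e-07° × 111320 × cos 56.4532° ≈ 5e-07 × 61517.4 ≈ 0.0307587 m.
Worst case both components are at the extreme and orthogonal: √(0.05566² + 0.0307587²) ≈ 0.0635935 m.
Converting: 0.0635935 m × 3.2808 ft/m ≈ 0.20864 ft.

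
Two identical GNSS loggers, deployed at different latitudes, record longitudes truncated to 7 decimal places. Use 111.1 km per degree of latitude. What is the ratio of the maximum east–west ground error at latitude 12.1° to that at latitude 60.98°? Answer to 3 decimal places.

Truncating at 7 decimal places can drop up to a full unit in the last place, so the longitude may be off by as much as 1e-07°.
Error at 12.1° = 1e-07° × 111100 × cos 12.1° ≈ 0.01111 × 0.9778 = 0.010863 m.
At 60.98°: 1e-07° × 111100 × cos 60.98° = 1e-07 × 111100 × 0.4851 ≈ 0.0053896 m.
Ratio: 0.010863 / 0.0053896 = cos 12.1° / cos 60.98° ≈ 2.0156.

2.016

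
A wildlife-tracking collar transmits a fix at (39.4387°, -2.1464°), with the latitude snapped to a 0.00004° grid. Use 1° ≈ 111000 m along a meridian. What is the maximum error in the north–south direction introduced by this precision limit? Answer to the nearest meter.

With a 0.00004° grid the true value lies within half a step, ±0.00004°/2 = ±2e-05°, of the stored one.
So the N–S error is at most 2e-05 × 111000 = 2.22 m.

2 meters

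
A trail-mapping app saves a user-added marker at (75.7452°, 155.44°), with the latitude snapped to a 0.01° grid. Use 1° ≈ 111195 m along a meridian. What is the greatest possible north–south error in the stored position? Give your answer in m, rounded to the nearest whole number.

With a 0.01° grid the true value lies within half a step, ±0.01°/2 = ±0.005°, of the stored one.
North–south distance: 0.005° × 111195 m/° = 555.975 m.

556 m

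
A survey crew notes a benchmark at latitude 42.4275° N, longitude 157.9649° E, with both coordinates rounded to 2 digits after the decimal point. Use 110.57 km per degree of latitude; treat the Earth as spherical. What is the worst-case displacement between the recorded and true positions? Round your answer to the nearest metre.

687 metres

Rounding to 2 decimal places leaves each coordinate within ±0.005° of the true value.
North–south component: 0.005° × 110570 = 552.85 m.
East–west component at 42.4275°: 0.005° × 110570 × cos 42.4275° ≈ 0.005 × 81615.2 ≈ 408.076 m.
The two errors are perpendicular, so the maximum displacement is √(552.85² + 408.076²) ≈ 687.146 m.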